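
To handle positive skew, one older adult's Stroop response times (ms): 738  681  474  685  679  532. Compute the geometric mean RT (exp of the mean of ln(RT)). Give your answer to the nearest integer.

624 ms

ln(RT): 6.6039, 6.5236, 6.1612, 6.5294, 6.5206, 6.2766
Mean ln(RT) = 38.6154/6 = 6.43590
Geometric mean = exp(6.43590) = 623.84 ms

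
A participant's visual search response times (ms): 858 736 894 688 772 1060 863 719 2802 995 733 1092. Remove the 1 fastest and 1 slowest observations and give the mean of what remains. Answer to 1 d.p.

872.2 ms

Sorted: 688, 719, 733, 736, 772, 858, 863, 894, 995, 1060, 1092, 2802
Drop lowest 1 (688) and highest 1 (2802)
Remaining (n=10): Σ = 8722, mean = 8722/10 = 872.200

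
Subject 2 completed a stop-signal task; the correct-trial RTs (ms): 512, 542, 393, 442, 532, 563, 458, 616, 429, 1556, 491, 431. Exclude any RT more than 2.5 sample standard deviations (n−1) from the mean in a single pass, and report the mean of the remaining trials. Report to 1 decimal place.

491.7 ms

n = 12, ΣRT = 6965, M = 580.417
Σ(x−M)² = 1084350.92; s = √(1084350.92/11) = 313.970
Cutoffs: 580.417 ± 2.5·313.970 → [-204.5, 1365.3]
Outside: 1556 → excluded.
Retained (n=11): Σ = 5409, mean = 5409/11 = 491.727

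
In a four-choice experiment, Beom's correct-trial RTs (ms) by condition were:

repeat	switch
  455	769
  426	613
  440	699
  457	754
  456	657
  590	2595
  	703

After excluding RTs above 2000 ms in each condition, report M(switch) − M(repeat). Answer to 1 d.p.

228.5 ms

switch: exclude 2595
M(repeat) = 2824/6 = 470.667
M(switch) = 4195/6 = 699.167
Difference = 699.167 − 470.667 = 228.500 ms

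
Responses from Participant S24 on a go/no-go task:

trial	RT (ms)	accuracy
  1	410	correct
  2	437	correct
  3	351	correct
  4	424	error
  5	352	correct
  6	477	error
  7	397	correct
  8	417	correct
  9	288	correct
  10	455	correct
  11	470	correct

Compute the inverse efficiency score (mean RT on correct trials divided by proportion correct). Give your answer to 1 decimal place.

Correct trials (n=9): 410, 437, 351, 352, 397, 417, 288, 455, 470
Mean correct RT = 3577/9 = 397.4444 ms
Proportion correct = 9/11
IES = 397.4444 / (9/11) = 485.765 ms

485.8 ms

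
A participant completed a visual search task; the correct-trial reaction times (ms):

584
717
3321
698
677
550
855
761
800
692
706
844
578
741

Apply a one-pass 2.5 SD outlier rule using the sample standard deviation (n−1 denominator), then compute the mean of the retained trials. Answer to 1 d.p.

n = 14, ΣRT = 12524, M = 894.571
Σ(x−M)² = 6451553.43; s = √(6451553.43/13) = 704.467
Cutoffs: 894.571 ± 2.5·704.467 → [-866.6, 2655.7]
Outside: 3321 → excluded.
Retained (n=13): Σ = 9203, mean = 9203/13 = 707.923

707.9 ms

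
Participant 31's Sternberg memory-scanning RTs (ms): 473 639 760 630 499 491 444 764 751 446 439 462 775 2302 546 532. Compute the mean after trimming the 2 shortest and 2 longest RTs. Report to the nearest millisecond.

583 ms

Sorted: 439, 444, 446, 462, 473, 491, 499, 532, 546, 630, 639, 751, 760, 764, 775, 2302
Drop lowest 2 (439, 444) and highest 2 (775, 2302)
Remaining (n=12): Σ = 6993, mean = 6993/12 = 582.750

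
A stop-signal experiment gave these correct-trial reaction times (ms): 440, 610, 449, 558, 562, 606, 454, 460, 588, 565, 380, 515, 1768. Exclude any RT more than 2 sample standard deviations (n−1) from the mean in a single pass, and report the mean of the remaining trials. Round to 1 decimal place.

n = 13, ΣRT = 7955, M = 611.923
Σ(x−M)² = 1512030.92; s = √(1512030.92/12) = 354.968
Cutoffs: 611.923 ± 2·354.968 → [-98.0, 1321.9]
Outside: 1768 → excluded.
Retained (n=12): Σ = 6187, mean = 6187/12 = 515.583

515.6 ms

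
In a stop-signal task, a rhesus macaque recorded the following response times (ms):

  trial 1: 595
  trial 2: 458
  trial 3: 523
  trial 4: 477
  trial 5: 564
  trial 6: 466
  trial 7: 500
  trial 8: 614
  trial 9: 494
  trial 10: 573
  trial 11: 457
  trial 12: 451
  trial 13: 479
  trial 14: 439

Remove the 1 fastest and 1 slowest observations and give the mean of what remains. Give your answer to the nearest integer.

Sorted: 439, 451, 457, 458, 466, 477, 479, 494, 500, 523, 564, 573, 595, 614
Drop lowest 1 (439) and highest 1 (614)
Remaining (n=12): Σ = 6037, mean = 6037/12 = 503.083

503 ms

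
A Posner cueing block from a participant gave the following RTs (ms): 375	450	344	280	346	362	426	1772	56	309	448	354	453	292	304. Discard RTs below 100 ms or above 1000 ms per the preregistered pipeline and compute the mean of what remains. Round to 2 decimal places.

364.85 ms

Excluded: 56, 1772
Retained (n=13): Σ = 4743
Mean = 4743/13 = 364.8462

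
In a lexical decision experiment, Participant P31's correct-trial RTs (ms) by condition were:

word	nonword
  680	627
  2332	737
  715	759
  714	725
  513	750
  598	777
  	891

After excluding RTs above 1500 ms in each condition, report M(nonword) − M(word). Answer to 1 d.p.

word: exclude 2332
M(word) = 3220/5 = 644.000
M(nonword) = 5266/7 = 752.286
Difference = 752.286 − 644.000 = 108.286 ms

108.3 ms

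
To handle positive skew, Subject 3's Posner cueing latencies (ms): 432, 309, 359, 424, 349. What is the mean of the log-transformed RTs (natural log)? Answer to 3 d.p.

5.918

ln(RT): 6.0684, 5.7333, 5.8833, 6.0497, 5.8551
Σ ln(RT) = 29.5899
Mean = 29.5899/5 = 5.91798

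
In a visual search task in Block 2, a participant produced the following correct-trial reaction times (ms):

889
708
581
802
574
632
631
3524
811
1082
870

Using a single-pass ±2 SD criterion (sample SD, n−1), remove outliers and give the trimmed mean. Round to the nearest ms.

758 ms

n = 11, ΣRT = 11104, M = 1009.455
Σ(x−M)² = 7194348.73; s = √(7194348.73/10) = 848.195
Cutoffs: 1009.455 ± 2·848.195 → [-686.9, 2705.8]
Outside: 3524 → excluded.
Retained (n=10): Σ = 7580, mean = 7580/10 = 758.000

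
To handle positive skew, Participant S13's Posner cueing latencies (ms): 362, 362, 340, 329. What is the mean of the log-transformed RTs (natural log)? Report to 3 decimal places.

ln(RT): 5.8916, 5.8916, 5.8289, 5.7961
Σ ln(RT) = 23.4083
Mean = 23.4083/4 = 5.85207

5.852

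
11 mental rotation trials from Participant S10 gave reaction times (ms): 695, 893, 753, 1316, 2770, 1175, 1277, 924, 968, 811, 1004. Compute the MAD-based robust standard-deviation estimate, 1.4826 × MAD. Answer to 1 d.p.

306.9 ms

Sorted: 695, 753, 811, 893, 924, 968, 1004, 1175, 1277, 1316, 2770 → median = 968
|x − 968| sorted: 0, 36, 44, 75, 157, 207, 215, 273, 309, 348, 1802 → MAD = 207
Robust SD ≈ 1.4826 × 207 = 306.898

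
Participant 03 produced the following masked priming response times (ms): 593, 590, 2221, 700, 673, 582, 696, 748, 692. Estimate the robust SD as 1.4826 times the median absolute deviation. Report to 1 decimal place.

Sorted: 582, 590, 593, 673, 692, 696, 700, 748, 2221 → median = 692
|x − 692| sorted: 0, 4, 8, 19, 56, 99, 102, 110, 1529 → MAD = 56
Robust SD ≈ 1.4826 × 56 = 83.026

83.0 ms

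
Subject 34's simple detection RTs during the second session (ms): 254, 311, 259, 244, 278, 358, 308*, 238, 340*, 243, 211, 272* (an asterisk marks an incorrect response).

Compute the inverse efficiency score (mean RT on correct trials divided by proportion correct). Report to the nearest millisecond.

355 ms

Correct trials (n=9): 254, 311, 259, 244, 278, 358, 238, 243, 211
Mean correct RT = 2396/9 = 266.2222 ms
Proportion correct = 9/12
IES = 266.2222 / (9/12) = 354.963 ms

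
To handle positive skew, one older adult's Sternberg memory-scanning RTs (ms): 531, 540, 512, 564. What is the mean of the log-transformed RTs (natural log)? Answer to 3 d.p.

ln(RT): 6.2748, 6.2916, 6.2383, 6.3351
Σ ln(RT) = 25.1397
Mean = 25.1397/4 = 6.28493

6.285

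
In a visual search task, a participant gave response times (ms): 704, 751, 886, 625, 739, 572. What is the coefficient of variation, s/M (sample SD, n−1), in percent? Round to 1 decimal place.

15.3%

n = 6, Σ = 4277, M = 712.8333
Σ(x−M)² = 59754.833; s = √(59754.833/5) = 109.3205
CV = 109.3205 / 712.8333 = 0.15336 = 15.336%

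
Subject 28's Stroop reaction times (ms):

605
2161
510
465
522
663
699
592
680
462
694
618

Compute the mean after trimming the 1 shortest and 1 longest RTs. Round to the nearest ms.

Sorted: 462, 465, 510, 522, 592, 605, 618, 663, 680, 694, 699, 2161
Drop lowest 1 (462) and highest 1 (2161)
Remaining (n=10): Σ = 6048, mean = 6048/10 = 604.800

605 ms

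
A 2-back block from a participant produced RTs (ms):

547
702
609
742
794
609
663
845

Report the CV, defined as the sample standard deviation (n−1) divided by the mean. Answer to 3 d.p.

n = 8, Σ = 5511, M = 688.8750
Σ(x−M)² = 71978.875; s = √(71978.875/7) = 101.4036
CV = 101.4036 / 688.8750 = 0.14720

0.147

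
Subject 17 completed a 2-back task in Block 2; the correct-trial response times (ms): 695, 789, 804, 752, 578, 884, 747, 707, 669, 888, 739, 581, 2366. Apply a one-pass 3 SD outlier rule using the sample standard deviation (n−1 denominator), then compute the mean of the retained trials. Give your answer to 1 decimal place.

n = 13, ΣRT = 11199, M = 861.462
Σ(x−M)² = 2561099.23; s = √(2561099.23/12) = 461.979
Cutoffs: 861.462 ± 3·461.979 → [-524.5, 2247.4]
Outside: 2366 → excluded.
Retained (n=12): Σ = 8833, mean = 8833/12 = 736.083

736.1 ms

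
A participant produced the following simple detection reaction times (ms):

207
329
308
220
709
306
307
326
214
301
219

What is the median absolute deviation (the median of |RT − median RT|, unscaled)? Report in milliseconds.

23 ms

Sorted: 207, 214, 219, 220, 301, 306, 307, 308, 326, 329, 709 → median = 306
|x − 306|: 99, 23, 2, 86, 403, 0, 1, 20, 92, 5, 87
Sorted deviations: 0, 1, 2, 5, 20, 23, 86, 87, 92, 99, 403 → MAD = 23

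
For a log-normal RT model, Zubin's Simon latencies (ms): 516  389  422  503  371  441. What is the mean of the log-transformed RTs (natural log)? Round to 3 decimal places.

ln(RT): 6.2461, 5.9636, 6.0450, 6.2206, 5.9162, 6.0890
Σ ln(RT) = 36.4805
Mean = 36.4805/6 = 6.08009

6.080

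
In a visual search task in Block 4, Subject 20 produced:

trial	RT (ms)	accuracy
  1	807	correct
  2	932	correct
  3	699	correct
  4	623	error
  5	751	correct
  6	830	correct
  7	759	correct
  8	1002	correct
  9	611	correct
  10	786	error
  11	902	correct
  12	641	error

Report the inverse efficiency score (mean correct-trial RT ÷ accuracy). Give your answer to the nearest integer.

1080 ms

Correct trials (n=9): 807, 932, 699, 751, 830, 759, 1002, 611, 902
Mean correct RT = 7293/9 = 810.3333 ms
Proportion correct = 9/12
IES = 810.3333 / (9/12) = 1080.444 ms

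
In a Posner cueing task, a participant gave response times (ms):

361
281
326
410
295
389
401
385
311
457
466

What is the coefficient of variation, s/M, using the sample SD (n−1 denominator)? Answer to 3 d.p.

n = 11, Σ = 4082, M = 371.0909
Σ(x−M)² = 38962.909; s = √(38962.909/10) = 62.4203
CV = 62.4203 / 371.0909 = 0.16821

0.168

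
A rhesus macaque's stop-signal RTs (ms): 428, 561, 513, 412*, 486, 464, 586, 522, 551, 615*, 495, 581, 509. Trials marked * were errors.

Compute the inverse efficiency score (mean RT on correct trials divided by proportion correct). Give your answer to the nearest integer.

612 ms

Correct trials (n=11): 428, 561, 513, 486, 464, 586, 522, 551, 495, 581, 509
Mean correct RT = 5696/11 = 517.8182 ms
Proportion correct = 11/13
IES = 517.8182 / (11/13) = 611.967 ms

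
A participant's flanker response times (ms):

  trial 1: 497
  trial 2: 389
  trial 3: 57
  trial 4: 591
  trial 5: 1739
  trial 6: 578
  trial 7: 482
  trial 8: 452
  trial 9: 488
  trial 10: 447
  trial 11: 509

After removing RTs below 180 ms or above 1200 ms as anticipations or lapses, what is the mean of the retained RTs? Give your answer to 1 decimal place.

Excluded: 57, 1739
Retained (n=9): Σ = 4433
Mean = 4433/9 = 492.5556

492.6 ms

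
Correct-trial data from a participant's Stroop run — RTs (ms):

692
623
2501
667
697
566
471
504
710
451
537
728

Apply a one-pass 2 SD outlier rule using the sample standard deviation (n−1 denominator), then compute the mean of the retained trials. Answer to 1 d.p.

n = 12, ΣRT = 9147, M = 762.250
Σ(x−M)² = 3402458.25; s = √(3402458.25/11) = 556.160
Cutoffs: 762.250 ± 2·556.160 → [-350.1, 1874.6]
Outside: 2501 → excluded.
Retained (n=11): Σ = 6646, mean = 6646/11 = 604.182

604.2 ms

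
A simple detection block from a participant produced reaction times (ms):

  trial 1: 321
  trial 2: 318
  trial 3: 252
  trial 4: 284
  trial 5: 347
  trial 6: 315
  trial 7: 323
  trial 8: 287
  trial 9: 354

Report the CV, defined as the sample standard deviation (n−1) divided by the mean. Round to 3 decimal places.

0.103

n = 9, Σ = 2801, M = 311.2222
Σ(x−M)² = 8239.556; s = √(8239.556/8) = 32.0927
CV = 32.0927 / 311.2222 = 0.10312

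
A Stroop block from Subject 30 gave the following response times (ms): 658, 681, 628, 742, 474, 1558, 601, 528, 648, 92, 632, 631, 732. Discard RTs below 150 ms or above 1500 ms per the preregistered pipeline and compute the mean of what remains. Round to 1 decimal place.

Excluded: 92, 1558
Retained (n=11): Σ = 6955
Mean = 6955/11 = 632.2727

632.3 ms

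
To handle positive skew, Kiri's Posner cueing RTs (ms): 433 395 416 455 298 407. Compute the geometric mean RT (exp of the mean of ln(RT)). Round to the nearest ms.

ln(RT): 6.0707, 5.9789, 6.0307, 6.1203, 5.6971, 6.0088
Mean ln(RT) = 35.9065/6 = 5.98442
Geometric mean = exp(5.98442) = 397.19 ms

397 ms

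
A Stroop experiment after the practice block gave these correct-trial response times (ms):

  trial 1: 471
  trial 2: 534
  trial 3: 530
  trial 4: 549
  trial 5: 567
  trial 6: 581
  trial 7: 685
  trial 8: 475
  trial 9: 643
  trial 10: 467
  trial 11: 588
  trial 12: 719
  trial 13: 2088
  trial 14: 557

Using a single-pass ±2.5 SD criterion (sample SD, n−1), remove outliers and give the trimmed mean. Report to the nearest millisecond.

n = 14, ΣRT = 9454, M = 675.286
Σ(x−M)² = 2223282.86; s = √(2223282.86/13) = 413.548
Cutoffs: 675.286 ± 2.5·413.548 → [-358.6, 1709.2]
Outside: 2088 → excluded.
Retained (n=13): Σ = 7366, mean = 7366/13 = 566.615

567 ms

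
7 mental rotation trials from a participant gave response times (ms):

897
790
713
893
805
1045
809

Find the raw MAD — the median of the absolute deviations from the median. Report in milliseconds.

Sorted: 713, 790, 805, 809, 893, 897, 1045 → median = 809
|x − 809|: 88, 19, 96, 84, 4, 236, 0
Sorted deviations: 0, 4, 19, 84, 88, 96, 236 → MAD = 84

84 ms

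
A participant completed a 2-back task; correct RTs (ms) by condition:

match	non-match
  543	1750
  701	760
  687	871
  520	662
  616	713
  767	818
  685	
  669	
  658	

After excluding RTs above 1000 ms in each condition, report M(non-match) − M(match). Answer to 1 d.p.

non-match: exclude 1750
M(match) = 5846/9 = 649.556
M(non-match) = 3824/5 = 764.800
Difference = 764.800 − 649.556 = 115.244 ms

115.2 ms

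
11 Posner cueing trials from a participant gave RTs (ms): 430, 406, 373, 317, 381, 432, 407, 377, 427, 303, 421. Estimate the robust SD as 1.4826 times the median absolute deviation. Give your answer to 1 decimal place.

Sorted: 303, 317, 373, 377, 381, 406, 407, 421, 427, 430, 432 → median = 406
|x − 406| sorted: 0, 1, 15, 21, 24, 25, 26, 29, 33, 89, 103 → MAD = 25
Robust SD ≈ 1.4826 × 25 = 37.065

37.1 ms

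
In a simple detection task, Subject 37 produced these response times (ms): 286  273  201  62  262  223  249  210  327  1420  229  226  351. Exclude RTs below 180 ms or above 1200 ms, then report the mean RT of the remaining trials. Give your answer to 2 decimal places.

Excluded: 62, 1420
Retained (n=11): Σ = 2837
Mean = 2837/11 = 257.9091

257.91 ms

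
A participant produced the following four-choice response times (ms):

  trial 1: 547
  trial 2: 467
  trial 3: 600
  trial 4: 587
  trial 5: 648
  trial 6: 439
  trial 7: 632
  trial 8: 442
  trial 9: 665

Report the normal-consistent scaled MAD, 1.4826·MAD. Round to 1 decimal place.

90.4 ms

Sorted: 439, 442, 467, 547, 587, 600, 632, 648, 665 → median = 587
|x − 587| sorted: 0, 13, 40, 45, 61, 78, 120, 145, 148 → MAD = 61
Robust SD ≈ 1.4826 × 61 = 90.439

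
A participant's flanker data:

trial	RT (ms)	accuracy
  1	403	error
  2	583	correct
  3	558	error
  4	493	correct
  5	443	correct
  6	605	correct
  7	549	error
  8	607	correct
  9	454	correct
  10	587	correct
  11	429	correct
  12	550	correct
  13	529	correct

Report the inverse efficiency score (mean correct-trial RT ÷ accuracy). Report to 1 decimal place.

Correct trials (n=10): 583, 493, 443, 605, 607, 454, 587, 429, 550, 529
Mean correct RT = 5280/10 = 528.0000 ms
Proportion correct = 10/13
IES = 528.0000 / (10/13) = 686.400 ms

686.4 ms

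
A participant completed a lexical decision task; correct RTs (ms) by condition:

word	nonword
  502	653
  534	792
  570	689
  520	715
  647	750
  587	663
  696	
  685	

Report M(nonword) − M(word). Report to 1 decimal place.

M(word) = 4741/8 = 592.625
M(nonword) = 4262/6 = 710.333
Difference = 710.333 − 592.625 = 117.708 ms

117.7 ms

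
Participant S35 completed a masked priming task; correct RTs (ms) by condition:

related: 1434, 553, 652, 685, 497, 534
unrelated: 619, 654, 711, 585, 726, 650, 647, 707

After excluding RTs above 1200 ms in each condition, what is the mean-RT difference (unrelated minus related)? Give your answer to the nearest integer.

78 ms

related: exclude 1434
M(related) = 2921/5 = 584.200
M(unrelated) = 5299/8 = 662.375
Difference = 662.375 − 584.200 = 78.175 ms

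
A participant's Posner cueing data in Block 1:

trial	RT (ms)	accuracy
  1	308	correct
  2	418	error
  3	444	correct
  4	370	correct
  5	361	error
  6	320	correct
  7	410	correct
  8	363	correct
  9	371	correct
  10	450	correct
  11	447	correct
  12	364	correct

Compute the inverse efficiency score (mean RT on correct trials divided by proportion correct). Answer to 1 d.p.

461.6 ms

Correct trials (n=10): 308, 444, 370, 320, 410, 363, 371, 450, 447, 364
Mean correct RT = 3847/10 = 384.7000 ms
Proportion correct = 10/12
IES = 384.7000 / (10/12) = 461.640 ms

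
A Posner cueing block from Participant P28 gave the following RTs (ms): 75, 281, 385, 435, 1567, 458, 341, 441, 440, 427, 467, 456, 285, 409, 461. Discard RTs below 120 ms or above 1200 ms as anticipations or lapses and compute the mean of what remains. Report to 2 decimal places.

Excluded: 75, 1567
Retained (n=13): Σ = 5286
Mean = 5286/13 = 406.6154

406.62 ms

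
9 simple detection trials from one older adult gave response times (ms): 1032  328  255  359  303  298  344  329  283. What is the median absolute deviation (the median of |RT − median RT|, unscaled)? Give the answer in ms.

30 ms

Sorted: 255, 283, 298, 303, 328, 329, 344, 359, 1032 → median = 328
|x − 328|: 704, 0, 73, 31, 25, 30, 16, 1, 45
Sorted deviations: 0, 1, 16, 25, 30, 31, 45, 73, 704 → MAD = 30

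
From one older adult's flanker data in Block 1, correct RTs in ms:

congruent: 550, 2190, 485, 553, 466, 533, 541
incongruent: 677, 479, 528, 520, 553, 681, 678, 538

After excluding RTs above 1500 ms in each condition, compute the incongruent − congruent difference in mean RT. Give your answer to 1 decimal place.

60.4 ms

congruent: exclude 2190
M(congruent) = 3128/6 = 521.333
M(incongruent) = 4654/8 = 581.750
Difference = 581.750 − 521.333 = 60.417 ms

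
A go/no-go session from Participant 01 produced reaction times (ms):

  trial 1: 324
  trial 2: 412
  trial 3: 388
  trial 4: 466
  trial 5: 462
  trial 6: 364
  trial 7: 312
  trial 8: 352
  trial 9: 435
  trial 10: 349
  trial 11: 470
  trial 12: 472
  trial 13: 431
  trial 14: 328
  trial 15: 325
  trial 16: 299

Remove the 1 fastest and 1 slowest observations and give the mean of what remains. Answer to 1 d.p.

387.0 ms

Sorted: 299, 312, 324, 325, 328, 349, 352, 364, 388, 412, 431, 435, 462, 466, 470, 472
Drop lowest 1 (299) and highest 1 (472)
Remaining (n=14): Σ = 5418, mean = 5418/14 = 387.000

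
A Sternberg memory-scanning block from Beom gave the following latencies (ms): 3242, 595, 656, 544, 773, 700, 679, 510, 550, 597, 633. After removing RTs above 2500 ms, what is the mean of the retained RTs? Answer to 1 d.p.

Excluded: 3242
Retained (n=10): Σ = 6237
Mean = 6237/10 = 623.7000

623.7 ms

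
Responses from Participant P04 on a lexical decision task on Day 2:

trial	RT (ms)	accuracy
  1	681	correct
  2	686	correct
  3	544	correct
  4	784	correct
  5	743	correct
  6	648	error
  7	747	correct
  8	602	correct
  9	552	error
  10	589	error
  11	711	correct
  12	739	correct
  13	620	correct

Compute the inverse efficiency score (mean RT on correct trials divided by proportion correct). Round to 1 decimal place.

Correct trials (n=10): 681, 686, 544, 784, 743, 747, 602, 711, 739, 620
Mean correct RT = 6857/10 = 685.7000 ms
Proportion correct = 10/13
IES = 685.7000 / (10/13) = 891.410 ms

891.4 ms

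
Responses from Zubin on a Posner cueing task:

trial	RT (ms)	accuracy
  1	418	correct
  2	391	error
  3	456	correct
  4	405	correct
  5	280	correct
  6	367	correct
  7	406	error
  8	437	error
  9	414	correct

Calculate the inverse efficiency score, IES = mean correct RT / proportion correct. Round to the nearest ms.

585 ms

Correct trials (n=6): 418, 456, 405, 280, 367, 414
Mean correct RT = 2340/6 = 390.0000 ms
Proportion correct = 6/9
IES = 390.0000 / (6/9) = 585.000 ms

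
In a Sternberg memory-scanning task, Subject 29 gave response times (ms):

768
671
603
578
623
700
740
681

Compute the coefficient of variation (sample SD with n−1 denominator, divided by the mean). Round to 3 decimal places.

0.099

n = 8, Σ = 5364, M = 670.5000
Σ(x−M)² = 30686.000; s = √(30686.000/7) = 66.2096
CV = 66.2096 / 670.5000 = 0.09875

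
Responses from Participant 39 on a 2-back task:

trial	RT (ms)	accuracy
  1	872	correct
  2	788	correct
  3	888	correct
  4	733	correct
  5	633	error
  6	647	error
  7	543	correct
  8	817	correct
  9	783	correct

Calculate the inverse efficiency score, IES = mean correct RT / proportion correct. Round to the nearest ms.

Correct trials (n=7): 872, 788, 888, 733, 543, 817, 783
Mean correct RT = 5424/7 = 774.8571 ms
Proportion correct = 7/9
IES = 774.8571 / (7/9) = 996.245 ms

996 ms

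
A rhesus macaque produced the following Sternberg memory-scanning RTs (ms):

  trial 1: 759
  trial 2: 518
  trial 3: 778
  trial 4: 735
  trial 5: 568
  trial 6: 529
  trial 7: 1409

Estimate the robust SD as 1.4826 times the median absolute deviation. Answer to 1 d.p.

247.6 ms

Sorted: 518, 529, 568, 735, 759, 778, 1409 → median = 735
|x − 735| sorted: 0, 24, 43, 167, 206, 217, 674 → MAD = 167
Robust SD ≈ 1.4826 × 167 = 247.594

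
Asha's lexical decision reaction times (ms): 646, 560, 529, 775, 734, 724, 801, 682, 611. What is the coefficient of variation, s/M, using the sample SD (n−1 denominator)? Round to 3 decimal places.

0.140

n = 9, Σ = 6062, M = 673.5556
Σ(x−M)² = 71266.222; s = √(71266.222/8) = 94.3837
CV = 94.3837 / 673.5556 = 0.14013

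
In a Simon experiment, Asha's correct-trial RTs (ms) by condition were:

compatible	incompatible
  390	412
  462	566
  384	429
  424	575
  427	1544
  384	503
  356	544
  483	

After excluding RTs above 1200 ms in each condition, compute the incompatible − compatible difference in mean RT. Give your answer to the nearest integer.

incompatible: exclude 1544
M(compatible) = 3310/8 = 413.750
M(incompatible) = 3029/6 = 504.833
Difference = 504.833 − 413.750 = 91.083 ms

91 ms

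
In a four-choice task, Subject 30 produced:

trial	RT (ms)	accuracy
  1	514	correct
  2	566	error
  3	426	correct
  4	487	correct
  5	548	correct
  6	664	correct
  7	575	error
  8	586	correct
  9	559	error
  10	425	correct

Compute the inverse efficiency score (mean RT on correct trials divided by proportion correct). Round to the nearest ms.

Correct trials (n=7): 514, 426, 487, 548, 664, 586, 425
Mean correct RT = 3650/7 = 521.4286 ms
Proportion correct = 7/10
IES = 521.4286 / (7/10) = 744.898 ms

745 ms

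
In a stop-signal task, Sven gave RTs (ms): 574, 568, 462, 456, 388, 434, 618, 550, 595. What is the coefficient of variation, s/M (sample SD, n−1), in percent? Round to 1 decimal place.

n = 9, Σ = 4645, M = 516.1111
Σ(x−M)² = 53492.889; s = √(53492.889/8) = 81.7717
CV = 81.7717 / 516.1111 = 0.15844 = 15.844%

15.8%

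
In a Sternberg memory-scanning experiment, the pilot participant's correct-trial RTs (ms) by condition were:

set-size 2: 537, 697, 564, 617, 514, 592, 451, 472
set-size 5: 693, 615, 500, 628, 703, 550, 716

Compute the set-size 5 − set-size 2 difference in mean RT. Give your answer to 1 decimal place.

M(set-size 2) = 4444/8 = 555.500
M(set-size 5) = 4405/7 = 629.286
Difference = 629.286 − 555.500 = 73.786 ms

73.8 ms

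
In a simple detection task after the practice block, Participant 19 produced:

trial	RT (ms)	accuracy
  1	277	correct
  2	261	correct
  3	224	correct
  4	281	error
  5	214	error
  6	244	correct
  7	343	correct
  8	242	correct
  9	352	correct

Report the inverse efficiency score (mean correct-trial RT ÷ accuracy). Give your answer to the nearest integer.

357 ms

Correct trials (n=7): 277, 261, 224, 244, 343, 242, 352
Mean correct RT = 1943/7 = 277.5714 ms
Proportion correct = 7/9
IES = 277.5714 / (7/9) = 356.878 ms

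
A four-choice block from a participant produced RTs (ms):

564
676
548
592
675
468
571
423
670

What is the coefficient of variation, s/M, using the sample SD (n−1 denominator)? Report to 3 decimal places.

n = 9, Σ = 5187, M = 576.3333
Σ(x−M)² = 64918.000; s = √(64918.000/8) = 90.0819
CV = 90.0819 / 576.3333 = 0.15630

0.156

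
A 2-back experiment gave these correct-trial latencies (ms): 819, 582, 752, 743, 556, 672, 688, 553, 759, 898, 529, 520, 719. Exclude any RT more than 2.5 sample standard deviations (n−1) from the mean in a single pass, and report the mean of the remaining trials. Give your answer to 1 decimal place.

676.2 ms

n = 13, ΣRT = 8790, M = 676.154
Σ(x−M)² = 173205.69; s = √(173205.69/12) = 120.141
Cutoffs: 676.154 ± 2.5·120.141 → [375.8, 976.5]
No RTs fall outside the cutoffs; all 13 retained. Mean = 8790/13 = 676.154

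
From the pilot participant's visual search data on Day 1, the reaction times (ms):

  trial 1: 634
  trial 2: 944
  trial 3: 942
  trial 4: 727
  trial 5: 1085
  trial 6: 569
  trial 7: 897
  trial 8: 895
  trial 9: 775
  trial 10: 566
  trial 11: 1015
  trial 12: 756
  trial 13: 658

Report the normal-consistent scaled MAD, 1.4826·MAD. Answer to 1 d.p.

209.0 ms

Sorted: 566, 569, 634, 658, 727, 756, 775, 895, 897, 942, 944, 1015, 1085 → median = 775
|x − 775| sorted: 0, 19, 48, 117, 120, 122, 141, 167, 169, 206, 209, 240, 310 → MAD = 141
Robust SD ≈ 1.4826 × 141 = 209.047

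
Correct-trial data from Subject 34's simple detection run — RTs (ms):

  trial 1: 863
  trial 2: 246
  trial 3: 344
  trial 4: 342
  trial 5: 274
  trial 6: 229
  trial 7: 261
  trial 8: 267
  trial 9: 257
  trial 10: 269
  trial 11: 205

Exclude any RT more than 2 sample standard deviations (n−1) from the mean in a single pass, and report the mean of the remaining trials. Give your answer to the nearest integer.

269 ms

n = 11, ΣRT = 3557, M = 323.364
Σ(x−M)² = 337742.55; s = √(337742.55/10) = 183.778
Cutoffs: 323.364 ± 2·183.778 → [-44.2, 690.9]
Outside: 863 → excluded.
Retained (n=10): Σ = 2694, mean = 2694/10 = 269.400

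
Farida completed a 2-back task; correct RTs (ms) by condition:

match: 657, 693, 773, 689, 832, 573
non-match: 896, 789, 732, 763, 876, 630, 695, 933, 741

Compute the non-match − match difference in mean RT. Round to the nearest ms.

81 ms

M(match) = 4217/6 = 702.833
M(non-match) = 7055/9 = 783.889
Difference = 783.889 − 702.833 = 81.056 ms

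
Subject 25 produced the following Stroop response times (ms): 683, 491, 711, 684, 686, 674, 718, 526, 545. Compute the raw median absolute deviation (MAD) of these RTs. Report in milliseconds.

28 ms

Sorted: 491, 526, 545, 674, 683, 684, 686, 711, 718 → median = 683
|x − 683|: 0, 192, 28, 1, 3, 9, 35, 157, 138
Sorted deviations: 0, 1, 3, 9, 28, 35, 138, 157, 192 → MAD = 28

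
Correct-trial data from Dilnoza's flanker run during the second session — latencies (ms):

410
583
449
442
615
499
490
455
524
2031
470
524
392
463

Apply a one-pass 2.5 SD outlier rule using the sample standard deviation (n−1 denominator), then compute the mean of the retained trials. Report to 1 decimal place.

485.8 ms

n = 14, ΣRT = 8347, M = 596.214
Σ(x−M)² = 2265750.36; s = √(2265750.36/13) = 417.479
Cutoffs: 596.214 ± 2.5·417.479 → [-447.5, 1639.9]
Outside: 2031 → excluded.
Retained (n=13): Σ = 6316, mean = 6316/13 = 485.846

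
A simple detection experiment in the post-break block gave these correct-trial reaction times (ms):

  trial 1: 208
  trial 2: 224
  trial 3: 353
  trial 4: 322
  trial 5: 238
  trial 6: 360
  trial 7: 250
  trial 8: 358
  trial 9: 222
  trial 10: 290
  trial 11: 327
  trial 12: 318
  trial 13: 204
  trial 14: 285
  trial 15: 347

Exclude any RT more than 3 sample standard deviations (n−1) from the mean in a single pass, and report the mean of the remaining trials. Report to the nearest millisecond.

287 ms

n = 15, ΣRT = 4306, M = 287.067
Σ(x−M)² = 47218.93; s = √(47218.93/14) = 58.076
Cutoffs: 287.067 ± 3·58.076 → [112.8, 461.3]
No RTs fall outside the cutoffs; all 15 retained. Mean = 4306/15 = 287.067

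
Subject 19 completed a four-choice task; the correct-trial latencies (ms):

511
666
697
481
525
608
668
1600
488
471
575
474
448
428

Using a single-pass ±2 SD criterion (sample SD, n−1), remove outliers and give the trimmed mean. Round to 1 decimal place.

n = 14, ΣRT = 8640, M = 617.143
Σ(x−M)² = 1140419.71; s = √(1140419.71/13) = 296.183
Cutoffs: 617.143 ± 2·296.183 → [24.8, 1209.5]
Outside: 1600 → excluded.
Retained (n=13): Σ = 7040, mean = 7040/13 = 541.538

541.5 ms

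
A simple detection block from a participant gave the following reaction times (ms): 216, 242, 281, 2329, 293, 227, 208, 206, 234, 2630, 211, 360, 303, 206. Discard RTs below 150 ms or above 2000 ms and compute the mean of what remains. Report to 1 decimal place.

248.9 ms

Excluded: 2329, 2630
Retained (n=12): Σ = 2987
Mean = 2987/12 = 248.9167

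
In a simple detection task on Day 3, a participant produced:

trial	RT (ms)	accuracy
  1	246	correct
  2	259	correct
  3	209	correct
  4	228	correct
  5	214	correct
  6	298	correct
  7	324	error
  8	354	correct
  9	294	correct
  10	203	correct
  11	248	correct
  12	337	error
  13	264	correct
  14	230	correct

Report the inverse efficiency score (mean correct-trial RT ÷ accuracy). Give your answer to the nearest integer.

296 ms

Correct trials (n=12): 246, 259, 209, 228, 214, 298, 354, 294, 203, 248, 264, 230
Mean correct RT = 3047/12 = 253.9167 ms
Proportion correct = 12/14
IES = 253.9167 / (12/14) = 296.236 ms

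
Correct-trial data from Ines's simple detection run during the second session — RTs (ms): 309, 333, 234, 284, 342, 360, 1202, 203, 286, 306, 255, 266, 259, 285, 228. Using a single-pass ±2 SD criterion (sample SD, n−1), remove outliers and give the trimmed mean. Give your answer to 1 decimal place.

282.1 ms

n = 15, ΣRT = 5152, M = 343.467
Σ(x−M)² = 816321.73; s = √(816321.73/14) = 241.472
Cutoffs: 343.467 ± 2·241.472 → [-139.5, 826.4]
Outside: 1202 → excluded.
Retained (n=14): Σ = 3950, mean = 3950/14 = 282.143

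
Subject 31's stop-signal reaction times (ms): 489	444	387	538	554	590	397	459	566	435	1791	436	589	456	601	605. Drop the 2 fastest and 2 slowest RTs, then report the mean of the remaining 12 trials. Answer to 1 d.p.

Sorted: 387, 397, 435, 436, 444, 456, 459, 489, 538, 554, 566, 589, 590, 601, 605, 1791
Drop lowest 2 (387, 397) and highest 2 (605, 1791)
Remaining (n=12): Σ = 6157, mean = 6157/12 = 513.083

513.1 ms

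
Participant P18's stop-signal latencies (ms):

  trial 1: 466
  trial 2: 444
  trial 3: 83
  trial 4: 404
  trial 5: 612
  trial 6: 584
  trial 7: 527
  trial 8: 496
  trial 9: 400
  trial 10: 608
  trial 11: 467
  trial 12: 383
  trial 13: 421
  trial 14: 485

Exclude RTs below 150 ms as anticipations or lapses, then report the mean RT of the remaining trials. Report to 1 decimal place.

484.4 ms

Excluded: 83
Retained (n=13): Σ = 6297
Mean = 6297/13 = 484.3846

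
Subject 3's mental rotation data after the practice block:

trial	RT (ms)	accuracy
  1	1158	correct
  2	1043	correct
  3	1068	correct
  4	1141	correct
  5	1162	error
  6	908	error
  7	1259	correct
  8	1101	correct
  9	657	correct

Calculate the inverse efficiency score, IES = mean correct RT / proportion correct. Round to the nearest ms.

1364 ms

Correct trials (n=7): 1158, 1043, 1068, 1141, 1259, 1101, 657
Mean correct RT = 7427/7 = 1061.0000 ms
Proportion correct = 7/9
IES = 1061.0000 / (7/9) = 1364.143 ms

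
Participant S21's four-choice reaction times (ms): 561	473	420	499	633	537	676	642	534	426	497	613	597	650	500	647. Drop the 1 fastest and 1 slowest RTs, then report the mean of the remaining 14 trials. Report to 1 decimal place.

557.8 ms

Sorted: 420, 426, 473, 497, 499, 500, 534, 537, 561, 597, 613, 633, 642, 647, 650, 676
Drop lowest 1 (420) and highest 1 (676)
Remaining (n=14): Σ = 7809, mean = 7809/14 = 557.786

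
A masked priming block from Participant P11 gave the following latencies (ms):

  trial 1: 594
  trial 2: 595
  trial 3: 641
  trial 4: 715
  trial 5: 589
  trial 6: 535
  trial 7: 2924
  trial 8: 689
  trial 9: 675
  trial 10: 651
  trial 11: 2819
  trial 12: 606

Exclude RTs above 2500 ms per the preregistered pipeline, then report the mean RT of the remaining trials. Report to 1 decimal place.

Excluded: 2819, 2924
Retained (n=10): Σ = 6290
Mean = 6290/10 = 629.0000

629.0 ms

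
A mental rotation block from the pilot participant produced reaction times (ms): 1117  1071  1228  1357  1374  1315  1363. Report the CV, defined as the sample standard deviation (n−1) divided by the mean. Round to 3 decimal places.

0.099

n = 7, Σ = 8825, M = 1260.7143
Σ(x−M)² = 93229.429; s = √(93229.429/6) = 124.6525
CV = 124.6525 / 1260.7143 = 0.09887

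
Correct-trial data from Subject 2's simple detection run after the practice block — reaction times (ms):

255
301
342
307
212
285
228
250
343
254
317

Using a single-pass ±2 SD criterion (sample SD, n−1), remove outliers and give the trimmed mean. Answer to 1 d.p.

281.3 ms

n = 11, ΣRT = 3094, M = 281.273
Σ(x−M)² = 19888.18; s = √(19888.18/10) = 44.596
Cutoffs: 281.273 ± 2·44.596 → [192.1, 370.5]
No RTs fall outside the cutoffs; all 11 retained. Mean = 3094/11 = 281.273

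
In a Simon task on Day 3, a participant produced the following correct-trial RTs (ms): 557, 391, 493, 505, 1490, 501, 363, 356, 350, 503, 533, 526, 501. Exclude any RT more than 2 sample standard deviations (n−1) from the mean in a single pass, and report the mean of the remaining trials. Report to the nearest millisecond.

465 ms

n = 13, ΣRT = 7069, M = 543.769
Σ(x−M)² = 1034180.31; s = √(1034180.31/12) = 293.567
Cutoffs: 543.769 ± 2·293.567 → [-43.4, 1130.9]
Outside: 1490 → excluded.
Retained (n=12): Σ = 5579, mean = 5579/12 = 464.917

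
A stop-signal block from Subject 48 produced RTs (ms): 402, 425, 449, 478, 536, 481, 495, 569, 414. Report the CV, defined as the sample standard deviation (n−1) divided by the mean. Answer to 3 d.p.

0.119

n = 9, Σ = 4249, M = 472.1111
Σ(x−M)² = 25152.889; s = √(25152.889/8) = 56.0724
CV = 56.0724 / 472.1111 = 0.11877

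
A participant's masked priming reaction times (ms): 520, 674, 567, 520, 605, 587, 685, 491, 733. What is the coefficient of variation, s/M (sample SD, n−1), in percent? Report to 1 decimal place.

14.0%

n = 9, Σ = 5382, M = 598.0000
Σ(x−M)² = 56318.000; s = √(56318.000/8) = 83.9032
CV = 83.9032 / 598.0000 = 0.14031 = 14.031%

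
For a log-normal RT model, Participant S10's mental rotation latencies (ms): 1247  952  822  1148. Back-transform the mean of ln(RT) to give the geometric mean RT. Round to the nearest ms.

ln(RT): 7.1285, 6.8586, 6.7117, 7.0458
Mean ln(RT) = 27.7446/4 = 6.93614
Geometric mean = exp(6.93614) = 1028.80 ms

1029 ms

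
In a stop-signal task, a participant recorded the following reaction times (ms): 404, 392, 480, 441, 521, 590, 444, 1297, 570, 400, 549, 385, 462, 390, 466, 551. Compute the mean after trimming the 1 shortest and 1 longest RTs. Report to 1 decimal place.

Sorted: 385, 390, 392, 400, 404, 441, 444, 462, 466, 480, 521, 549, 551, 570, 590, 1297
Drop lowest 1 (385) and highest 1 (1297)
Remaining (n=14): Σ = 6660, mean = 6660/14 = 475.714

475.7 ms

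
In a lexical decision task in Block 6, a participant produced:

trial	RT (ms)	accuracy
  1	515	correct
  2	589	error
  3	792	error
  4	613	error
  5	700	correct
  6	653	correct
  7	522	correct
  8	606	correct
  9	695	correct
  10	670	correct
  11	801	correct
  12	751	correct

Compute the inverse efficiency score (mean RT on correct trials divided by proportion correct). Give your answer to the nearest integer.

876 ms

Correct trials (n=9): 515, 700, 653, 522, 606, 695, 670, 801, 751
Mean correct RT = 5913/9 = 657.0000 ms
Proportion correct = 9/12
IES = 657.0000 / (9/12) = 876.000 ms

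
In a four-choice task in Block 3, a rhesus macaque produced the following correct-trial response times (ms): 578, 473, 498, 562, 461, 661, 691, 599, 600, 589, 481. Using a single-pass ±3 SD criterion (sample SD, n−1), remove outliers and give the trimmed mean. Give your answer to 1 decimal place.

n = 11, ΣRT = 6193, M = 563.000
Σ(x−M)² = 59008.00; s = √(59008.00/10) = 76.817
Cutoffs: 563.000 ± 3·76.817 → [332.6, 793.4]
No RTs fall outside the cutoffs; all 11 retained. Mean = 6193/11 = 563.000

563.0 ms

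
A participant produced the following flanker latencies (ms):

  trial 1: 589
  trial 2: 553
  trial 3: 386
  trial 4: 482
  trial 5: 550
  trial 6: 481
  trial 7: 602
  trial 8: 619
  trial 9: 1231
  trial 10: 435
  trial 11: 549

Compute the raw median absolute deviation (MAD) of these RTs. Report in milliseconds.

Sorted: 386, 435, 481, 482, 549, 550, 553, 589, 602, 619, 1231 → median = 550
|x − 550|: 39, 3, 164, 68, 0, 69, 52, 69, 681, 115, 1
Sorted deviations: 0, 1, 3, 39, 52, 68, 69, 69, 115, 164, 681 → MAD = 68

68 ms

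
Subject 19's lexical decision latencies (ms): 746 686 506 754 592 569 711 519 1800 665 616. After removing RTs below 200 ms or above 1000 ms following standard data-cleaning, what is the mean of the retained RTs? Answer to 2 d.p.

Excluded: 1800
Retained (n=10): Σ = 6364
Mean = 6364/10 = 636.4000

636.40 ms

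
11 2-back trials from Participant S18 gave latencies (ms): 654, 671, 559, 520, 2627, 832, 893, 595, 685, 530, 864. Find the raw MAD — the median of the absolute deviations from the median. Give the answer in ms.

141 ms

Sorted: 520, 530, 559, 595, 654, 671, 685, 832, 864, 893, 2627 → median = 671
|x − 671|: 17, 0, 112, 151, 1956, 161, 222, 76, 14, 141, 193
Sorted deviations: 0, 14, 17, 76, 112, 141, 151, 161, 193, 222, 1956 → MAD = 141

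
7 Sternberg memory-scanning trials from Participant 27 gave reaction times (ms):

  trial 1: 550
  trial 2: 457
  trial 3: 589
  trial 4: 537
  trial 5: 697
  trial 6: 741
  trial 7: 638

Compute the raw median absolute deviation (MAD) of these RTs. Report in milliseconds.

Sorted: 457, 537, 550, 589, 638, 697, 741 → median = 589
|x − 589|: 39, 132, 0, 52, 108, 152, 49
Sorted deviations: 0, 39, 49, 52, 108, 132, 152 → MAD = 52

52 ms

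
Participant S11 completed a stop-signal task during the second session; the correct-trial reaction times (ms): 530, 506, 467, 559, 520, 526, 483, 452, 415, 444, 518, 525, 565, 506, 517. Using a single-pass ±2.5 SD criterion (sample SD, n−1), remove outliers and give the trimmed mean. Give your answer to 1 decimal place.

502.2 ms

n = 15, ΣRT = 7533, M = 502.200
Σ(x−M)² = 24962.40; s = √(24962.40/14) = 42.226
Cutoffs: 502.200 ± 2.5·42.226 → [396.6, 607.8]
No RTs fall outside the cutoffs; all 15 retained. Mean = 7533/15 = 502.200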